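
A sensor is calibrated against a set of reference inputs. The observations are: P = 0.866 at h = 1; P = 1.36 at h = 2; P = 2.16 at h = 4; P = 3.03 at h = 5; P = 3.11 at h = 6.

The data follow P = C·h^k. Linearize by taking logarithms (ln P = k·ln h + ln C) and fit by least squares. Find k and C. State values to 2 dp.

Taking logs, ln P = k·ln h + ln C, so regress ln P on ln h.
Σln h = 5.4806, Σ(ln h)² = 8.2030, Σln P = 3.1769, Σln h·ln P = 5.0979.
Normal system: [[8.2030, 5.4806]; [5.4806, 5]]·[k, ln C]ᵀ = [5.0979, 3.1769]ᵀ.
Slope k = (n·Σln h·ln P − Σln h·Σln P)/(n·Σ(ln h)² − (Σln h)²) = (5·5.0979 − 5.4806·3.1769)/10.9774 = 0.73586; ln C = (Σln P − k·Σln h)/n = -0.17122, so C = exp(-0.17122) = 0.84264.

k = 0.74, C = 0.84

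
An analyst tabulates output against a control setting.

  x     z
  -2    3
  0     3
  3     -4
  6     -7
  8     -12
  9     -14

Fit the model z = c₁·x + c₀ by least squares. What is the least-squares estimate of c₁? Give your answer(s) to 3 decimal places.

c₁ = -1.612

The normal system AᵀA·[c₁, c₀]ᵀ = Aᵀz is [[194, 24]; [24, 6]]·[c₁, c₀]ᵀ = [-282, -31]ᵀ.
Δ = 194·6 − 24² = 588.
c₁ = ((-282)·6 − 24·(-31))/588 = -79/49; c₀ = (194·(-31) − 24·(-282))/588 = 377/294.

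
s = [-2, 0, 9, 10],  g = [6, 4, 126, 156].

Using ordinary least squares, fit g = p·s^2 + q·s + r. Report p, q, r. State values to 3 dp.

AᵀA·[p, q, r]ᵀ = Aᵀg reads: 16577·p + 1721·q + 185·r = 25830;  1721·p + 185·q + 17·r = 2682;  185·p + 17·q + 4·r = 292.
Row-reducing yields p = 4741/3398, q = 4123/3398, r = 5630/1699.

p = 1.395, q = 1.213, r = 3.314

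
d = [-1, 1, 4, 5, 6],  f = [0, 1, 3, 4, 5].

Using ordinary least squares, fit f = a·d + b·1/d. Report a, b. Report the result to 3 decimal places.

The normal equations are: 79·a + 5·b = 63;  5·a + (7669/3600)·b = 203/60.
(Σd·d = 79, Σd·1/d = 5, Σ1/d·1/d = 7669/3600, Σd·f = 63, Σ1/d·f = 203/60.)
Eliminating b: (7669/3600)·(row 1) − 5·(row 2) gives (515851/3600)·a = (7669/3600)·63 − 5·(203/60) = 140749/1200, so a = 60321/73693.
Then b = ((203/60) − 5·(60321/73693))/(7669/3600) = -24540/73693.

a = 0.819, b = -0.333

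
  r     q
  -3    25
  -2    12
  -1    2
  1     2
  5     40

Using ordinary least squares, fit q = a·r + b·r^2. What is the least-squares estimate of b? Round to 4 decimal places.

Setting ∂/∂a … = 0 gives: 40·a + 90·b = 101;  90·a + 724·b = 1277.
(Σr·r = 40, Σr·r^2 = 90, Σr^2·r^2 = 724, Σr·q = 101, Σr^2·q = 1277.)
Determinant 40·724 − 90² = 20860.
a = (101·724 − 90·1277)/20860 = -20903/10430; b = (40·1277 − 90·101)/20860 = 4199/2086.

b = 2.0129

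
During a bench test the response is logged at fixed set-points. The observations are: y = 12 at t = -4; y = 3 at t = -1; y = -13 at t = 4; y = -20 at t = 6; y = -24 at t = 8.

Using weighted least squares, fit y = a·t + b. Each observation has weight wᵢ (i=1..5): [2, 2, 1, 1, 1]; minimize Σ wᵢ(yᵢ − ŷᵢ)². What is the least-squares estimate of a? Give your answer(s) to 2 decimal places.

Entries of MᵀWM: Σwᵢ·t·t = 150, Σwᵢ·t = 8, Σwᵢ·1 = 7.
Right-hand side: Σwᵢ·t·y = -466, Σwᵢ·y = -27.
Normal equations: [[150, 8]; [8, 7]]·[a, b]ᵀ = [-466, -27]ᵀ.
Eliminating b: 7·(row 1) − 8·(row 2) gives 986·a = 7·(-466) − 8·(-27) = -3046, so a = -1523/493.
Then b = ((-27) − 8·(-1523/493))/7 = -161/493.

a = -3.09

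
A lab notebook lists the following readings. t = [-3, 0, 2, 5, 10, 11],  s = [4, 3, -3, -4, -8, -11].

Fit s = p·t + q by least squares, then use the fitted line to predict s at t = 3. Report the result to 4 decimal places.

ŝ = -1.9623

Normal-equation sums: Σt·t = 259, Σt = 25, Σ1 = 6.
And Σt·s = -239, Σs = -19.
So MᵀM·[p, q]ᵀ = Mᵀs: [[259, 25]; [25, 6]]·[p, q]ᵀ = [-239, -19]ᵀ.
det = 259·6 − 25² = 929.
p = ((-239)·6 − 25·(-19))/929 = -959/929; q = (259·(-19) − 25·(-239))/929 = 1054/929.
At t = 3: ŝ = (-959/929)·(3) + (1054/929)·(1) = -1823/929.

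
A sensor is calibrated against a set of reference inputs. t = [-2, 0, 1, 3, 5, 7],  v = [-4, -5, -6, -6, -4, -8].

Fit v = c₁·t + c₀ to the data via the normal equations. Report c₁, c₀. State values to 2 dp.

c₁ = -0.27, c₀ = -4.87

From the data, Σt·t = 88, Σt = 14, Σ1 = 6.
For Mᵀv: Σt·v = -92, Σv = -33.
So MᵀM·[c₁, c₀]ᵀ = Mᵀv: [[88, 14]; [14, 6]]·[c₁, c₀]ᵀ = [-92, -33]ᵀ.
Eliminating c₀: 6·(row 1) − 14·(row 2) gives 332·c₁ = 6·(-92) − 14·(-33) = -90, so c₁ = -45/166.
Then c₀ = ((-33) − 14·(-45/166))/6 = -404/83.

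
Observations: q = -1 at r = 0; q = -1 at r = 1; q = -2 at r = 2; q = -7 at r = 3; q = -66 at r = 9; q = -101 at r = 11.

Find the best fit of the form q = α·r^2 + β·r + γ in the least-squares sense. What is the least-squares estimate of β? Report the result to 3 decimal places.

β = 0.953

The normal system AᵀA·[α, β, γ]ᵀ = Aᵀq is [[21300, 2096, 216]; [2096, 216, 26]; [216, 26, 6]]·[α, β, γ]ᵀ = [-17639, -1731, -178]ᵀ.
Inverting the 3×3 Gram matrix, [α, β, γ]ᵀ = [-14197/15564, 12357/12970, -37241/38910]ᵀ.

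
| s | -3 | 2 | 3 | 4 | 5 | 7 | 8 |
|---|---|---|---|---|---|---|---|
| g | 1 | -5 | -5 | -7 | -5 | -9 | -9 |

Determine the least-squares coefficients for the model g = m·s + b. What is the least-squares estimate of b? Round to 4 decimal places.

Entries of MᵀM: Σs·s = 176, Σs = 26, Σ1 = 7.
And Σs·g = -216, Σg = -39.
Δ = 176·7 − 26² = 556.
m = ((-216)·7 − 26·(-39))/556 = -249/278; b = (176·(-39) − 26·(-216))/556 = -312/139.

b = -2.2446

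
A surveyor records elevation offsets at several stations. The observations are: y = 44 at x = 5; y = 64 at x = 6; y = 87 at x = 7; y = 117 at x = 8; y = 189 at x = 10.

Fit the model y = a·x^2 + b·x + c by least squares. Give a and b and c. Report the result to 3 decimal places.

Normal-equation sums: Σx^2·x^2 = 18418, Σx^2·x = 2196, Σx^2 = 274, Σx·x = 274, Σx = 36, Σ1 = 5.
For Aᵀy: Σx^2·y = 34055, Σx·y = 4039, Σy = 501.
Solving the 3×3 system (Gaussian elimination) gives a = 3263/1358, b = -9589/1358, c = 13150/679.

a = 2.403, b = -7.061, c = 19.367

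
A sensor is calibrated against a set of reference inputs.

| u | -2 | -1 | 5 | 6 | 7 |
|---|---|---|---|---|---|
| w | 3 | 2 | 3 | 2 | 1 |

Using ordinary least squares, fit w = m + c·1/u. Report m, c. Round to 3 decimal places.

The normal system AᵀA·[m, c]ᵀ = Aᵀw is [[5, -104/105]; [-104/105, 29507/22050]]·[m, c]ᵀ = [11, -509/210]ᵀ.
Determinant 5·(29507/22050) − (-104/105)² = 125903/22050.
m = (11·(29507/22050) − (-104/105)·(-509/210))/(125903/22050) = 271641/125903; c = (5·(-509/210) − (-104/105)·11)/(125903/22050) = -26985/125903.

m = 2.158, c = -0.214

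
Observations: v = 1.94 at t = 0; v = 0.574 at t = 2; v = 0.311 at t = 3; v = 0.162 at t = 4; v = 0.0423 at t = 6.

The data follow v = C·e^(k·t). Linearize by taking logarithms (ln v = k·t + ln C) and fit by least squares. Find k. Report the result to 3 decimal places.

Let Y = ln v. Fitting Y = k·t + ln C by least squares:
XᵀX = [[65.0000, 15.0000]; [15.0000, 5]], rhs = [-30.8726, -6.0435]ᵀ  (here Σt = 15.0000, Σ(t)² = 65.0000, Σln v = -6.0435, Σt·ln v = -30.8726).
Δ = 65.0000·5 − (15.0000)² = 100.0000; k = (-30.8726·5 − 15.0000·-6.0435)/100.0000 = -0.63710, ln C = (65.0000·-6.0435 − 15.0000·-30.8726)/100.0000 = 0.70259.

k = -0.637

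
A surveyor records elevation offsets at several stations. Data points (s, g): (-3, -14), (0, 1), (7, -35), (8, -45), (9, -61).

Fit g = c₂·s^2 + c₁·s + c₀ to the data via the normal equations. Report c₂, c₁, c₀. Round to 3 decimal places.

c₂ = -0.965, c₁ = 1.871, c₀ = 0.536

The normal system XᵀX·[c₂, c₁, c₀]ᵀ = Xᵀg is [[13139, 1557, 203]; [1557, 203, 21]; [203, 21, 5]]·[c₂, c₁, c₀]ᵀ = [-9662, -1112, -154]ᵀ.
Row-reducing yields c₂ = -79669/82524, c₁ = 51477/27508, c₀ = 11053/20631.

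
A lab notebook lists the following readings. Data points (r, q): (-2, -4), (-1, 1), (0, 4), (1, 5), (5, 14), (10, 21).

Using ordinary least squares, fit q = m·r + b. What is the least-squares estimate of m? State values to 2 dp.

Entries of XᵀX: Σr·r = 131, Σr = 13, Σ1 = 6.
Moment sums: Σr·q = 292, Σq = 41.
XᵀX·[m, b]ᵀ = Xᵀq becomes [[131, 13]; [13, 6]]·[m, b]ᵀ = [292, 41]ᵀ.
Eliminating b: 6·(row 1) − 13·(row 2) gives 617·m = 6·292 − 13·41 = 1219, so m = 1219/617.
Then b = (41 − 13·(1219/617))/6 = 1575/617.

m = 1.98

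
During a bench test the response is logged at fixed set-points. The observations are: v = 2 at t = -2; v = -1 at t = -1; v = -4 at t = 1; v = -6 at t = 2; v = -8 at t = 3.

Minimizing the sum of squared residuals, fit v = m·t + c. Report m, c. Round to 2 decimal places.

Normal-equation sums: Σt·t = 19, Σt = 3, Σ1 = 5.
Right-hand side: Σt·v = -43, Σv = -17.
Normal equations: [[19, 3]; [3, 5]]·[m, c]ᵀ = [-43, -17]ᵀ.
Eliminating c: 5·(row 1) − 3·(row 2) gives 86·m = 5·(-43) − 3·(-17) = -164, so m = -82/43.
Then c = ((-17) − 3·(-82/43))/5 = -97/43.

m = -1.91, c = -2.26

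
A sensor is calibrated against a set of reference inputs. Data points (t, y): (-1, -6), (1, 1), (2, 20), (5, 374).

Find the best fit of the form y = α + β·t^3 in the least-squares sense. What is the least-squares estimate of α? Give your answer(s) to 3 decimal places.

Entries of AᵀA: Σ1 = 4, Σt^3 = 133, Σt^3·t^3 = 15691.
For Aᵀy: Σy = 389, Σt^3·y = 46917.
Normal equations: [[4, 133]; [133, 15691]]·[α, β]ᵀ = [389, 46917]ᵀ.
Eliminating β: 15691·(row 1) − 133·(row 2) gives 45075·α = 15691·389 − 133·46917 = -136162, so α = -136162/45075.
Then β = (46917 − 133·(-136162/45075))/15691 = 135931/45075.

α = -3.021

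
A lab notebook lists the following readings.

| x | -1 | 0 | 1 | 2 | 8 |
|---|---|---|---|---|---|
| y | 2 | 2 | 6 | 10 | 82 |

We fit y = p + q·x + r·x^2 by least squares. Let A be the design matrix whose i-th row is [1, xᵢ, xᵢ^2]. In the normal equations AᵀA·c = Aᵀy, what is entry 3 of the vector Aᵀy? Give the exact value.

Entry 3 ↔ basis x^2, so (Aᵀy)_{3} = Σᵢ (x^2)·yᵢ = (1)·(2) + (0)·(2) + (1)·(6) + (4)·(10) + (64)·(82) = 5296.

5296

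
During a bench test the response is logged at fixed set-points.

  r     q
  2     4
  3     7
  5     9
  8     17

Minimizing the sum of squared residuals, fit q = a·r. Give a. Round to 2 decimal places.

Sums needed: Σr·r = 102.
Moment sums: Σr·q = 210.
Normal equations: [[102]]·[a]ᵀ = [210]ᵀ.
Hence a = 210 / 102 ≈ 2.05882.

a = 2.06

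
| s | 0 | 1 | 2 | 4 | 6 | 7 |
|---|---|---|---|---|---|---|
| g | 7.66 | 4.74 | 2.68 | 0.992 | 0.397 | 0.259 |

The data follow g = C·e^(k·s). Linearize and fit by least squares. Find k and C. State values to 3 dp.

Taking logs, ln g = k·s + ln C, so regress ln g on s.
XᵀX = [[106.0000, 20.0000]; [20.0000, 6]], rhs = [-11.5039, 2.2951]ᵀ  (here Σs = 20.0000, Σ(s)² = 106.0000, Σln g = 2.2951, Σs·ln g = -11.5039).
Slope k = (n·Σs·ln g − Σs·Σln g)/(n·Σ(s)² − (Σs)²) = (6·-11.5039 − 20.0000·2.2951)/236.0000 = -0.48697; ln C = (Σln g − k·Σs)/n = 2.00575, so C = exp(2.00575) = 7.43165.

k = -0.487, C = 7.432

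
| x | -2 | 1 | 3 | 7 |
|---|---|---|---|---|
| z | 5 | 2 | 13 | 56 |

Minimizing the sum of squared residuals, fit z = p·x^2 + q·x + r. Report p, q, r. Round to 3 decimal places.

With design matrix A, AᵀA = [[2499, 363, 63]; [363, 63, 9]; [63, 9, 4]] and Aᵀz = [2883, 423, 76]ᵀ.
Solving the 3×3 system (Gaussian elimination) gives p = 3627/3436, q = 1483/3436, r = 2411/1718.

p = 1.056, q = 0.432, r = 1.403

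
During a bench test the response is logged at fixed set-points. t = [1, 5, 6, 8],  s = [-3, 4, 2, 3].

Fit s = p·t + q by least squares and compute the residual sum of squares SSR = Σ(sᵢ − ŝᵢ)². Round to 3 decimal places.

SSR = 8.654

With design matrix A, AᵀA = [[126, 20]; [20, 4]] and Aᵀs = [53, 6]ᵀ.
Eliminating q: 4·(row 1) − 20·(row 2) gives 104·p = 4·53 − 20·6 = 92, so p = 23/26.
Then q = (6 − 20·(23/26))/4 = -38/13.
Residuals: -25/26, 5/2, -5/13, -15/13; SSR = 225/26.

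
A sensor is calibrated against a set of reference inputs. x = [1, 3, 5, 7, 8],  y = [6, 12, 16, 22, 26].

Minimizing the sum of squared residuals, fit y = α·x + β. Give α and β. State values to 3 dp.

α = 2.756, β = 3.171

MᵀM·[α, β]ᵀ = Mᵀy reads: 148·α + 24·β = 484;  24·α + 5·β = 82.
(Σx·x = 148, Σx = 24, Σ1 = 5, Σx·y = 484, Σy = 82.)
Δ = 148·5 − 24² = 164.
α = (484·5 − 24·82)/164 = 113/41; β = (148·82 − 24·484)/164 = 130/41.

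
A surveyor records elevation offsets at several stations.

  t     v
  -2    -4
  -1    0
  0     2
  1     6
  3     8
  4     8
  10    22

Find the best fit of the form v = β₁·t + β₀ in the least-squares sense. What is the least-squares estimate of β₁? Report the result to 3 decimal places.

With design matrix A, AᵀA = [[131, 15]; [15, 7]] and Aᵀv = [290, 42]ᵀ.
Determinant 131·7 − 15² = 692.
β₁ = (290·7 − 15·42)/692 = 350/173; β₀ = (131·42 − 15·290)/692 = 288/173.

β₁ = 2.023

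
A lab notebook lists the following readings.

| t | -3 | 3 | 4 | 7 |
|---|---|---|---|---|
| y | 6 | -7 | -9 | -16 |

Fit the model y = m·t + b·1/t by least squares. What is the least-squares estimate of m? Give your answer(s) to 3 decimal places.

m = -2.314

With design matrix A, AᵀA = [[83, 4]; [4, 2153/7056]] and Aᵀy = [-187, -745/84]ᵀ.
Determinant 83·(2153/7056) − 4² = 65803/7056.
m = ((-187)·(2153/7056) − 4·(-745/84))/(65803/7056) = -152291/65803; b = (83·(-745/84) − 4·(-187))/(65803/7056) = 83748/65803.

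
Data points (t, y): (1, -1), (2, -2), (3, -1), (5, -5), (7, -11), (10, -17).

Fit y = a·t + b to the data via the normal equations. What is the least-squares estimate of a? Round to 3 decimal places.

a = -1.872

Sums needed: Σt·t = 188, Σt = 28, Σ1 = 6.
Right-hand side: Σt·y = -280, Σy = -37.
AᵀA·[a, b]ᵀ = Aᵀy becomes [[188, 28]; [28, 6]]·[a, b]ᵀ = [-280, -37]ᵀ.
det = 188·6 − 28² = 344.
a = ((-280)·6 − 28·(-37))/344 = -161/86; b = (188·(-37) − 28·(-280))/344 = 221/86.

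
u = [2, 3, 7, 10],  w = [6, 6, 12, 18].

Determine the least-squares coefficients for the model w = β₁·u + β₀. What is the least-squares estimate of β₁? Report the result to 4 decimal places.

β₁ = 1.5366

Entries of AᵀA: Σu·u = 162, Σu = 22, Σ1 = 4.
And Σu·w = 294, Σw = 42.
Normal equations: [[162, 22]; [22, 4]]·[β₁, β₀]ᵀ = [294, 42]ᵀ.
Eliminating β₀: 4·(row 1) − 22·(row 2) gives 164·β₁ = 4·294 − 22·42 = 252, so β₁ = 63/41.
Then β₀ = (42 − 22·(63/41))/4 = 84/41.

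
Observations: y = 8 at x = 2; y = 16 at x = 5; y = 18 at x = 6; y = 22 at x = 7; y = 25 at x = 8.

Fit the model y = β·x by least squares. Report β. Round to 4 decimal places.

β = 3.1348

Compute the Gram sums: Σx·x = 178.
Moment sums: Σx·y = 558.
Normal equations: [[178]]·[β]ᵀ = [558]ᵀ.
Hence β = 558 / 178 ≈ 3.13483.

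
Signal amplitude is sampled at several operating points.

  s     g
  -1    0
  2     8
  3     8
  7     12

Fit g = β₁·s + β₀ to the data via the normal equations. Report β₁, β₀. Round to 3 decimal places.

AᵀA·[β₁, β₀]ᵀ = Aᵀg reads: 63·β₁ + 11·β₀ = 124;  11·β₁ + 4·β₀ = 28.
(Σs·s = 63, Σs = 11, Σ1 = 4, Σs·g = 124, Σg = 28.)
Determinant 63·4 − 11² = 131.
β₁ = (124·4 − 11·28)/131 = 188/131; β₀ = (63·28 − 11·124)/131 = 400/131.

β₁ = 1.435, β₀ = 3.053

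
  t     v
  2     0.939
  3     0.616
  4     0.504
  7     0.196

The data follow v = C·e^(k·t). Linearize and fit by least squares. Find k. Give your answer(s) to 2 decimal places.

k = -0.31

With ln vᵢ as the transformed response and tᵢ as the regressor:
Σt = 16.0000, Σ(t)² = 78.0000, Σln v = -2.8623, Σt·ln v = -15.7276.
Equations: 78.0000·k + 16.0000·ln C = -15.7276;  16.0000·k + 4·ln C = -2.8623.
Solving (det = 56.0000): k = -0.30561, ln C = 0.50687.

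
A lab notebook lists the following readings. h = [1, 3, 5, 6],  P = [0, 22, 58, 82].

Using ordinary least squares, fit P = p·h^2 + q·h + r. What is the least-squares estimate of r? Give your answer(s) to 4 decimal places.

r = -5.3920

The normal system AᵀA·[p, q, r]ᵀ = AᵀP is [[2003, 369, 71]; [369, 71, 15]; [71, 15, 4]]·[p, q, r]ᵀ = [4600, 848, 162]ᵀ.
Solving the 3×3 system (Gaussian elimination) gives p = 725/398, q = 1439/398, r = -1073/199.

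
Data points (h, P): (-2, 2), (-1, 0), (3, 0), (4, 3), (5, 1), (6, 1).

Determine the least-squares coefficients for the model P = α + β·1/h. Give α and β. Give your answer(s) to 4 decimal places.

From the data, Σ1 = 6, Σ1/h = -11/20, Σ1/h·1/h = 5369/3600.
And ΣP = 7, Σ1/h·P = 7/60.
det = 6·(5369/3600) − (-11/20)² = 415/48.
α = (7·(5369/3600) − (-11/20)·(7/60))/(415/48) = 37814/31125; β = (6·(7/60) − (-11/20)·7)/(415/48) = 1092/2075.

α = 1.2149, β = 0.5263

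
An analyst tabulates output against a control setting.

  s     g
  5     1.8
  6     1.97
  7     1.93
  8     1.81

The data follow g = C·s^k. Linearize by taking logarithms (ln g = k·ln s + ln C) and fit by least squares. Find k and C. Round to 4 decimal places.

Let Y = ln g. Fitting Y = k·ln s + ln C by least squares:
Σln s = 7.4265, Σ(ln s)² = 13.9113, Σln g = 2.5167, Σln s·ln g = 4.6741.
Normal system: [[13.9113, 7.4265]; [7.4265, 4]]·[k, ln C]ᵀ = [4.6741, 2.5167]ᵀ.
Δ = 13.9113·4 − (7.4265)² = 0.4917; k = (4.6741·4 − 7.4265·2.5167)/0.4917 = 0.01305, ln C = (13.9113·2.5167 − 7.4265·4.6741)/0.4917 = 0.60493, so C = exp(0.60493) = 1.83113.

k = 0.0131, C = 1.8311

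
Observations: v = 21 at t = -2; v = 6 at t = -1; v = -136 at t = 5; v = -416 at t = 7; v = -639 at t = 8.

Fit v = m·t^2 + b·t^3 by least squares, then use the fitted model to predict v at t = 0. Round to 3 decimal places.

v̂ = 0.000

Sums needed: Σt^2·t^2 = 7139, Σt^2·t^3 = 52667, Σt^3·t^3 = 395483.
And Σt^2·v = -64590, Σt^3·v = -487030.
AᵀA·[m, b]ᵀ = Aᵀv becomes [[7139, 52667]; [52667, 395483]]·[m, b]ᵀ = [-64590, -487030]ᵀ.
Determinant 7139·395483 − 52667² = 49540248.
m = ((-64590)·395483 − 52667·(-487030))/49540248 = 13270255/6192531; b = (7139·(-487030) − 52667·(-64590))/49540248 = -9393205/6192531.
At t = 0: v̂ = (13270255/6192531)·(0) + (-9393205/6192531)·(0) = 0.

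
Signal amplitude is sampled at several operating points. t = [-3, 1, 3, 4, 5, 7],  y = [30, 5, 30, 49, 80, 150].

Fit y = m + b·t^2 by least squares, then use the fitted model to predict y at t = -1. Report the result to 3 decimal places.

ŷ = 5.421

Forming MᵀM = [[6, 109]; [109, 3445]] and Mᵀy = [344, 10679]ᵀ gives MᵀM·[m, b]ᵀ = Mᵀy.
Eliminating b: 3445·(row 1) − 109·(row 2) gives 8789·m = 3445·344 − 109·10679 = 21069, so m = 21069/8789.
Then b = (10679 − 109·(21069/8789))/3445 = 26578/8789.
At t = -1: ŷ = (21069/8789)·(1) + (26578/8789)·(1) = 47647/8789.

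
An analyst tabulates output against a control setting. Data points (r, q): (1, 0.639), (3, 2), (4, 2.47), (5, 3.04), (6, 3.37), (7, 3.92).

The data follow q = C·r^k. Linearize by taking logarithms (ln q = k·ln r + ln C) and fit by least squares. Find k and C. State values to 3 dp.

With ln qᵢ as the transformed response and ln rᵢ as the regressor:
XᵀX = [[12.7160, 7.8320]; [7.8320, 6]], rhs = [8.6396, 4.8424]ᵀ  (here Σln r = 7.8320, Σ(ln r)² = 12.7160, Σln q = 4.8424, Σln r·ln q = 8.6396).
Δ = 12.7160·6 − (7.8320)² = 14.9557; k = (8.6396·6 − 7.8320·4.8424)/14.9557 = 0.93022, ln C = (12.7160·4.8424 − 7.8320·8.6396)/14.9557 = -0.40718, so C = exp(-0.40718) = 0.66552.

k = 0.930, C = 0.666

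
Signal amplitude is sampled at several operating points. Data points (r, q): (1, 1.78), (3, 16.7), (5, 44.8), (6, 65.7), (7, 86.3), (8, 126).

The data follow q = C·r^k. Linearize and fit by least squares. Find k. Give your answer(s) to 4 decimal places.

k = 2.0193

Let Y = ln q. Fitting Y = k·ln r + ln C by least squares:
Σln r = 8.5252, Σ(ln r)² = 15.1183, Σln q = 20.6734, Σln r·ln q = 35.4425.
Equations: 15.1183·k + 8.5252·ln C = 35.4425;  8.5252·k + 6·ln C = 20.6734.
Slope k = (n·Σln r·ln q − Σln r·Σln q)/(n·Σ(ln r)² − (Σln r)²) = (6·35.4425 − 8.5252·20.6734)/18.0313 = 2.01928; ln C = (Σln q − k·Σln r)/n = 0.57646.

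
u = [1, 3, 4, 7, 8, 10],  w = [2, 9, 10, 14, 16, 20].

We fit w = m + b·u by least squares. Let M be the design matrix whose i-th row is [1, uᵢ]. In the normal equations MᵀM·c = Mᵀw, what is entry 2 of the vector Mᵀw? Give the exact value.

Entry 2 ↔ basis u, so (Mᵀw)_{2} = Σᵢ (u)·wᵢ = (1)·(2) + (3)·(9) + (4)·(10) + (7)·(14) + (8)·(16) + (10)·(20) = 495.

495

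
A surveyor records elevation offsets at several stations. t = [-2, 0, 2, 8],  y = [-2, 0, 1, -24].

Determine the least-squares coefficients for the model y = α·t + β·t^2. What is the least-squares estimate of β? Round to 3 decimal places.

β = -0.446

XᵀX·[α, β]ᵀ = Xᵀy reads: 72·α + 512·β = -186;  512·α + 4128·β = -1540.
(Σt·t = 72, Σt·t^2 = 512, Σt^2·t^2 = 4128, Σt·y = -186, Σt^2·y = -1540.)
Determinant 72·4128 − 512² = 35072.
α = ((-186)·4128 − 512·(-1540))/35072 = 323/548; β = (72·(-1540) − 512·(-186))/35072 = -489/1096.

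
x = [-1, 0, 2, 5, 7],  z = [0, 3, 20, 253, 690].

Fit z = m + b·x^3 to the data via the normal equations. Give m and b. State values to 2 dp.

The normal system AᵀA·[m, b]ᵀ = Aᵀz is [[5, 475]; [475, 133339]]·[m, b]ᵀ = [966, 268455]ᵀ.
Determinant 5·133339 − 475² = 441070.
m = (966·133339 − 475·268455)/441070 = 1289349/441070; b = (5·268455 − 475·966)/441070 = 176685/88214.

m = 2.92, b = 2.00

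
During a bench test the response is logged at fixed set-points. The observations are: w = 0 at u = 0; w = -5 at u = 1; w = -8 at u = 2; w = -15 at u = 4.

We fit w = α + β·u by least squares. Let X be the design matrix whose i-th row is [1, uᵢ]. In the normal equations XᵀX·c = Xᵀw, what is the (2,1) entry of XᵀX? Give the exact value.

Row 2 ↔ basis u, column 1 ↔ basis 1, so (XᵀX)_{2,1} = Σᵢ u = (0)·(1) + (1)·(1) + (2)·(1) + (4)·(1) = 7.

7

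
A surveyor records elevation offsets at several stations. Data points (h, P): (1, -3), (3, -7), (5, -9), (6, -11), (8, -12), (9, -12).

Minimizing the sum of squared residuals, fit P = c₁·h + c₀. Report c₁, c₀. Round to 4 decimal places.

Entries of MᵀM: Σh·h = 216, Σh = 32, Σ1 = 6.
Moment sums: Σh·P = -339, ΣP = -54.
Normal equations: [[216, 32]; [32, 6]]·[c₁, c₀]ᵀ = [-339, -54]ᵀ.
det = 216·6 − 32² = 272.
c₁ = ((-339)·6 − 32·(-54))/272 = -9/8; c₀ = (216·(-54) − 32·(-339))/272 = -3.

c₁ = -1.1250, c₀ = -3.0000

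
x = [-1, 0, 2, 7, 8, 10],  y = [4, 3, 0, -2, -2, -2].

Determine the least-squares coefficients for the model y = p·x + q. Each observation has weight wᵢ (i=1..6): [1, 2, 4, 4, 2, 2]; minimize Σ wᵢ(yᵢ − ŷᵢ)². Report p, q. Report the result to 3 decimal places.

From the data, Σwᵢ·x·x = 541, Σwᵢ·x = 71, Σwᵢ·1 = 15.
Moment sums: Σwᵢ·x·y = -132, Σwᵢ·y = -6.
So MᵀWM·[p, q]ᵀ = MᵀWy: [[541, 71]; [71, 15]]·[p, q]ᵀ = [-132, -6]ᵀ.
Eliminating q: 15·(row 1) − 71·(row 2) gives 3074·p = 15·(-132) − 71·(-6) = -1554, so p = -777/1537.
Then q = ((-6) − 71·(-777/1537))/15 = 3063/1537.

p = -0.506, q = 1.993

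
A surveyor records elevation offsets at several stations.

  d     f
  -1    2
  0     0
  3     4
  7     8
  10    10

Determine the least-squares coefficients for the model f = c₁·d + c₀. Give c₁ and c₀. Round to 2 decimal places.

From the data, Σd·d = 159, Σd = 19, Σ1 = 5.
Moment sums: Σd·f = 166, Σf = 24.
AᵀA·[c₁, c₀]ᵀ = Aᵀf becomes [[159, 19]; [19, 5]]·[c₁, c₀]ᵀ = [166, 24]ᵀ.
Eliminating c₀: 5·(row 1) − 19·(row 2) gives 434·c₁ = 5·166 − 19·24 = 374, so c₁ = 187/217.
Then c₀ = (24 − 19·(187/217))/5 = 331/217.

c₁ = 0.86, c₀ = 1.53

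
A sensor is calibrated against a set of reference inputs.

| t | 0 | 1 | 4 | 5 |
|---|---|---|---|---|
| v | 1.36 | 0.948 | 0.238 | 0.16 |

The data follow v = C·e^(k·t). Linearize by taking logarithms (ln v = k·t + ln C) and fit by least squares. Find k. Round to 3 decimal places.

Let Y = ln v. Fitting Y = k·t + ln C by least squares:
Σt = 10.0000, Σ(t)² = 42.0000, Σln v = -3.0140, Σt·ln v = -14.9582.
Equations: 42.0000·k + 10.0000·ln C = -14.9582;  10.0000·k + 4·ln C = -3.0140.
Δ = 42.0000·4 − (10.0000)² = 68.0000; k = (-14.9582·4 − 10.0000·-3.0140)/68.0000 = -0.43666, ln C = (42.0000·-3.0140 − 10.0000·-14.9582)/68.0000 = 0.33816.

k = -0.437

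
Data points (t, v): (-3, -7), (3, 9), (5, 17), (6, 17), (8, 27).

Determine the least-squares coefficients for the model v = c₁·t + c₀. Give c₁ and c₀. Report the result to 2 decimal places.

Sums needed: Σt·t = 143, Σt = 19, Σ1 = 5.
Moment sums: Σt·v = 451, Σv = 63.
AᵀA·[c₁, c₀]ᵀ = Aᵀv becomes [[143, 19]; [19, 5]]·[c₁, c₀]ᵀ = [451, 63]ᵀ.
det = 143·5 − 19² = 354.
c₁ = (451·5 − 19·63)/354 = 529/177; c₀ = (143·63 − 19·451)/354 = 220/177.

c₁ = 2.99, c₀ = 1.24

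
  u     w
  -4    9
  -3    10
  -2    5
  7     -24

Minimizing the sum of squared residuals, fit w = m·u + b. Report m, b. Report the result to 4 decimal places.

With design matrix M, MᵀM = [[78, -2]; [-2, 4]] and Mᵀw = [-244, 0]ᵀ.
Δ = 78·4 − (-2)² = 308.
m = ((-244)·4 − (-2)·0)/308 = -244/77; b = (78·0 − (-2)·(-244))/308 = -122/77.

m = -3.1688, b = -1.5844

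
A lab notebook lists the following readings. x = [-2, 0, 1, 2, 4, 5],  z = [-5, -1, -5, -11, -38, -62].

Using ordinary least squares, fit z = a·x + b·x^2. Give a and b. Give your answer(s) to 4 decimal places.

Sums needed: Σx·x = 50, Σx·x^2 = 190, Σx^2·x^2 = 914.
And Σx·z = -479, Σx^2·z = -2227.
So AᵀA·[a, b]ᵀ = Aᵀz: [[50, 190]; [190, 914]]·[a, b]ᵀ = [-479, -2227]ᵀ.
det = 50·914 − 190² = 9600.
a = ((-479)·914 − 190·(-2227))/9600 = -1223/800; b = (50·(-2227) − 190·(-479))/9600 = -339/160.

a = -1.5288, b = -2.1188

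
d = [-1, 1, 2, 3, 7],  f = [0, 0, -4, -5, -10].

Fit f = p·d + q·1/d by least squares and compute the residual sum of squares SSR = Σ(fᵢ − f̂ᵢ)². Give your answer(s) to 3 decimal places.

Sums needed: Σd·d = 64, Σd·1/d = 5, Σ1/d·1/d = 4201/1764.
And Σd·f = -93, Σ1/d·f = -107/21.
Normal equations: [[64, 5]; [5, 4201/1764]]·[p, q]ᵀ = [-93, -107/21]ᵀ.
Determinant 64·(4201/1764) − 5² = 56191/441.
p = ((-93)·(4201/1764) − 5·(-107/21))/(56191/441) = -345753/224764; q = (64·(-107/21) − 5·(-93))/(56191/441) = 61257/56191.
Residuals: -100725/224764, 100725/224764, -82516/56191, -168237/224764, 137627/224764; SSR = 785171/224764.

SSR = 3.493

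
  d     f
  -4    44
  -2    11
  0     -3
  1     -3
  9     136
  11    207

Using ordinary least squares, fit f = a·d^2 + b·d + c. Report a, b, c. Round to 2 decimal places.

Entries of MᵀM: Σd^2·d^2 = 21475, Σd^2·d = 1989, Σd^2 = 223, Σd·d = 223, Σd = 15, Σ1 = 6.
Right-hand side: Σd^2·f = 36808, Σd·f = 3300, Σf = 392.
Inverting the 3×3 Gram matrix, [a, b, c]ᵀ = [172327/85064, -265971/85064, -1861/868]ᵀ.

a = 2.03, b = -3.13, c = -2.14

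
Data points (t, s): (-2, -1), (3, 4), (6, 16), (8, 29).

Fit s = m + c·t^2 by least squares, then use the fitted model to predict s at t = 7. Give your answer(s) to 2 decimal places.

ŝ = 22.01

The normal system AᵀA·[m, c]ᵀ = Aᵀs is [[4, 113]; [113, 5489]]·[m, c]ᵀ = [48, 2464]ᵀ.
Eliminating c: 5489·(row 1) − 113·(row 2) gives 9187·m = 5489·48 − 113·2464 = -14960, so m = -14960/9187.
Then c = (2464 − 113·(-14960/9187))/5489 = 4432/9187.
At t = 7: ŝ = (-14960/9187)·(1) + (4432/9187)·(49) = 202208/9187.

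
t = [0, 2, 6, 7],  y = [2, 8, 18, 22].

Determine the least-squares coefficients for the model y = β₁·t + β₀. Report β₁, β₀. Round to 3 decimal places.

Setting ∂/∂β₁ … = 0 gives: 89·β₁ + 15·β₀ = 278;  15·β₁ + 4·β₀ = 50.
Δ = 89·4 − 15² = 131.
β₁ = (278·4 − 15·50)/131 = 362/131; β₀ = (89·50 − 15·278)/131 = 280/131.

β₁ = 2.763, β₀ = 2.137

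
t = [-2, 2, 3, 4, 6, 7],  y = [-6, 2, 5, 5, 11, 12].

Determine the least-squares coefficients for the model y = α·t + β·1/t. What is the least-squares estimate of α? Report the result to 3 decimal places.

Entries of MᵀM: Σt·t = 118, Σt·1/t = 6, Σ1/t·1/t = 5093/7056.
And Σt·y = 201, Σ1/t·y = 293/28.
Δ = 118·(5093/7056) − 6² = 173479/3528.
α = (201·(5093/7056) − 6·(293/28))/(173479/3528) = 580677/346958; β = (118·(293/28) − 6·201)/(173479/3528) = 101556/173479.

α = 1.674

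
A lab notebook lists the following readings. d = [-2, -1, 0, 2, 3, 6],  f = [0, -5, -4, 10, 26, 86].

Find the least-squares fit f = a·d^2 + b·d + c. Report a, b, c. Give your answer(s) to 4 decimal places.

a = 1.9865, b = 3.0144, c = -3.0646

XᵀX·[a, b, c]ᵀ = Xᵀf reads: 1410·a + 242·b + 54·c = 3365;  242·a + 54·b + 8·c = 619;  54·a + 8·b + 6·c = 113.
Inverting the 3×3 Gram matrix, [a, b, c]ᵀ = [2213/1114, 1679/557, -1707/557]ᵀ.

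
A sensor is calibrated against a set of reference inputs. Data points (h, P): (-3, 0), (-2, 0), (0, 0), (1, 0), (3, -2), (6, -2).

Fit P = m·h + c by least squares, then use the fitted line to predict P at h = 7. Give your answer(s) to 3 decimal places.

XᵀX·[m, c]ᵀ = XᵀP reads: 59·m + 5·c = -18;  5·m + 6·c = -4.
Determinant 59·6 − 5² = 329.
m = ((-18)·6 − 5·(-4))/329 = -88/329; c = (59·(-4) − 5·(-18))/329 = -146/329.
At h = 7: P̂ = (-88/329)·(7) + (-146/329)·(1) = -762/329.

P̂ = -2.316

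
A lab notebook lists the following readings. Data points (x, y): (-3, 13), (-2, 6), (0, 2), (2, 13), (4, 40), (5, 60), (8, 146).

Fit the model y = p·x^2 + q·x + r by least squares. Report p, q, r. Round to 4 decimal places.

Entries of AᵀA: Σx^2·x^2 = 5090, Σx^2·x = 674, Σx^2 = 122, Σx·x = 122, Σx = 14, Σ1 = 7.
Moment sums: Σx^2·y = 11677, Σx·y = 1603, Σy = 280.
Solving the 3×3 system (Gaussian elimination) gives p = 111083/54652, q = 98259/54652, r = 13386/13663.

p = 2.0326, q = 1.7979, r = 0.9797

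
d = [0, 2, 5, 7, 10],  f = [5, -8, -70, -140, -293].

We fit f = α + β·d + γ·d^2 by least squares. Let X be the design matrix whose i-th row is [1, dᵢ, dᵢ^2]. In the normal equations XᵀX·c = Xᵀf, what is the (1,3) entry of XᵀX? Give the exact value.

178

Row 1 ↔ basis 1, column 3 ↔ basis d^2, so (XᵀX)_{1,3} = Σᵢ d^2 = (1)·(0) + (1)·(4) + (1)·(25) + (1)·(49) + (1)·(100) = 178.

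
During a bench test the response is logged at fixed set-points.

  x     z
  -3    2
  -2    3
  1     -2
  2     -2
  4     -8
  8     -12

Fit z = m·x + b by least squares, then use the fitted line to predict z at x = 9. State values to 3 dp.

ẑ = -13.475

Normal-equation sums: Σx·x = 98, Σx = 10, Σ1 = 6.
For Aᵀz: Σx·z = -146, Σz = -19.
AᵀA·[m, b]ᵀ = Aᵀz becomes [[98, 10]; [10, 6]]·[m, b]ᵀ = [-146, -19]ᵀ.
det = 98·6 − 10² = 488.
m = ((-146)·6 − 10·(-19))/488 = -343/244; b = (98·(-19) − 10·(-146))/488 = -201/244.
At x = 9: ẑ = (-343/244)·(9) + (-201/244)·(1) = -822/61.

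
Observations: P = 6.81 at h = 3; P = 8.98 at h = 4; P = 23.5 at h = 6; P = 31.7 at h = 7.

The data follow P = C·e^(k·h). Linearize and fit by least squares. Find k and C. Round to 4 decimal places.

Linearized form: ln P = k·h + ln C. From the 4 transformed points,
Over the data: Σh = 20.0000, Σ(h)² = 110.0000, Σln P = 10.7267, Σh·ln P = 57.6714.
Normal system: [[110.0000, 20.0000]; [20.0000, 4]]·[k, ln C]ᵀ = [57.6714, 10.7267]ᵀ.
Slope k = (n·Σh·ln P − Σh·Σln P)/(n·Σ(h)² − (Σh)²) = (4·57.6714 − 20.0000·10.7267)/40.0000 = 0.40378; ln C = (Σln P − k·Σh)/n = 0.66275, so C = exp(0.66275) = 1.94013.

k = 0.4038, C = 1.9401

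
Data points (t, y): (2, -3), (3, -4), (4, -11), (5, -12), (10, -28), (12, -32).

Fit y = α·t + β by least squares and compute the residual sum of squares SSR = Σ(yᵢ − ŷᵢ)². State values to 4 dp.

SSR = 10.0000

With design matrix X, XᵀX = [[298, 36]; [36, 6]] and Xᵀy = [-786, -90]ᵀ.
det = 298·6 − 36² = 492.
α = ((-786)·6 − 36·(-90))/492 = -3; β = (298·(-90) − 36·(-786))/492 = 3.
Residuals: 0, 2, -2, 0, -1, 1; SSR = 10.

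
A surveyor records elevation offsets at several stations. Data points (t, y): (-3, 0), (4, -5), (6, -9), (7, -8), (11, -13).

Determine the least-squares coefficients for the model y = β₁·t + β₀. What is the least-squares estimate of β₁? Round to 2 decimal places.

β₁ = -0.92

With design matrix M, MᵀM = [[231, 25]; [25, 5]] and Mᵀy = [-273, -35]ᵀ.
Determinant 231·5 − 25² = 530.
β₁ = ((-273)·5 − 25·(-35))/530 = -49/53; β₀ = (231·(-35) − 25·(-273))/530 = -126/53.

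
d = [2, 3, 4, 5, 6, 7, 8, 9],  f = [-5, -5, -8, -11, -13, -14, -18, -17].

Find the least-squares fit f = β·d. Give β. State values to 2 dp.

β = -2.06

Entries of XᵀX: Σd·d = 284.
Moment sums: Σd·f = -585.
XᵀX·[β]ᵀ = Xᵀf becomes [[284]]·[β]ᵀ = [-585]ᵀ.
Hence β = -585 / 284 ≈ -2.05986.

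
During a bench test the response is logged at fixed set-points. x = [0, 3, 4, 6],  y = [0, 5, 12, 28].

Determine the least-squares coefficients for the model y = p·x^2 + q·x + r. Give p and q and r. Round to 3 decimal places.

Normal-equation sums: Σx^2·x^2 = 1633, Σx^2·x = 307, Σx^2 = 61, Σx·x = 61, Σx = 13, Σ1 = 4.
For Aᵀy: Σx^2·y = 1245, Σx·y = 231, Σy = 45.
Normal equations: [[1633, 307, 61]; [307, 61, 13]; [61, 13, 4]]·[p, q, r]ᵀ = [1245, 231, 45]ᵀ.
Solving the 3×3 system (Gaussian elimination) gives p = 14/15, q = -67/75, r = -2/25.

p = 0.933, q = -0.893, r = -0.080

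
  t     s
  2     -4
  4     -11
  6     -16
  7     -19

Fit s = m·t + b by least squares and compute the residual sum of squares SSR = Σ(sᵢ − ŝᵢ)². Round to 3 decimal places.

SSR = 0.712

Entries of MᵀM: Σt·t = 105, Σt = 19, Σ1 = 4.
And Σt·s = -281, Σs = -50.
So MᵀM·[m, b]ᵀ = Mᵀs: [[105, 19]; [19, 4]]·[m, b]ᵀ = [-281, -50]ᵀ.
Determinant 105·4 − 19² = 59.
m = ((-281)·4 − 19·(-50))/59 = -174/59; b = (105·(-50) − 19·(-281))/59 = 89/59.
Residuals: 23/59, -42/59, 11/59, 8/59; SSR = 42/59.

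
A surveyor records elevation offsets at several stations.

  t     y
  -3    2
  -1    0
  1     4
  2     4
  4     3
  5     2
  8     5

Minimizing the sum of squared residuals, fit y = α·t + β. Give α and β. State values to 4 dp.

α = 0.2671, β = 2.2466

Sums needed: Σt·t = 120, Σt = 16, Σ1 = 7.
And Σt·y = 68, Σy = 20.
XᵀX·[α, β]ᵀ = Xᵀy becomes [[120, 16]; [16, 7]]·[α, β]ᵀ = [68, 20]ᵀ.
Determinant 120·7 − 16² = 584.
α = (68·7 − 16·20)/584 = 39/146; β = (120·20 − 16·68)/584 = 164/73.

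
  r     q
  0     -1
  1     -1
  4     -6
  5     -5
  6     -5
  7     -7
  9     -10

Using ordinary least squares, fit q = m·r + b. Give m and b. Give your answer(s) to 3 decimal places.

m = -0.956, b = -0.630

XᵀX·[m, b]ᵀ = Xᵀq reads: 208·m + 32·b = -219;  32·m + 7·b = -35.
(Σr·r = 208, Σr = 32, Σ1 = 7, Σr·q = -219, Σq = -35.)
Determinant 208·7 − 32² = 432.
m = ((-219)·7 − 32·(-35))/432 = -413/432; b = (208·(-35) − 32·(-219))/432 = -17/27.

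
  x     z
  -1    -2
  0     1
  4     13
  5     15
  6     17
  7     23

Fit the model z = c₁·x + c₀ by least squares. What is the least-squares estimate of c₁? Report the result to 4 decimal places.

c₁ = 2.9439

Forming MᵀM = [[127, 21]; [21, 6]] and Mᵀz = [392, 67]ᵀ gives MᵀM·[c₁, c₀]ᵀ = Mᵀz.
det = 127·6 − 21² = 321.
c₁ = (392·6 − 21·67)/321 = 315/107; c₀ = (127·67 − 21·392)/321 = 277/321.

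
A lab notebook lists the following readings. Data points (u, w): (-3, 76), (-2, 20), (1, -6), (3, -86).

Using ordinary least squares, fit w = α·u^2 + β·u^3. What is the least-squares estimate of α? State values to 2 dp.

α = -0.61

Setting ∂/∂α … = 0 gives: 179·α + (-31)·β = -16;  (-31)·α + 1523·β = -4540.
(Σu^2·u^2 = 179, Σu^2·u^3 = -31, Σu^3·u^3 = 1523, Σu^2·w = -16, Σu^3·w = -4540.)
Determinant 179·1523 − (-31)² = 271656.
α = ((-16)·1523 − (-31)·(-4540))/271656 = -13759/22638; β = (179·(-4540) − (-31)·(-16))/271656 = -67763/22638.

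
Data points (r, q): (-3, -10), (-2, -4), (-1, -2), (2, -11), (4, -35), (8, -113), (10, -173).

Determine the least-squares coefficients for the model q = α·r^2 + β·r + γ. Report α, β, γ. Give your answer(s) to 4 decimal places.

Entries of AᵀA: Σr^2·r^2 = 14466, Σr^2·r = 1548, Σr^2 = 198, Σr·r = 198, Σr = 18, Σ1 = 7.
Right-hand side: Σr^2·q = -25244, Σr·q = -2756, Σq = -348.
AᵀA·[α, β, γ]ᵀ = Aᵀq becomes [[14466, 1548, 198]; [1548, 198, 18]; [198, 18, 7]]·[α, β, γ]ᵀ = [-25244, -2756, -348]ᵀ.
Row-reducing yields α = -26122/17227, β = -292154/155043, γ = -4868/2461.

α = -1.5163, β = -1.8843, γ = -1.9781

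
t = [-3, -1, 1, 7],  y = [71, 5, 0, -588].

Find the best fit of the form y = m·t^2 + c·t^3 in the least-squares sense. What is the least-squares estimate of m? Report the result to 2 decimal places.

Sums needed: Σt^2·t^2 = 2484, Σt^2·t^3 = 16564, Σt^3·t^3 = 118380.
For Xᵀy: Σt^2·y = -28168, Σt^3·y = -203606.
Normal equations: [[2484, 16564]; [16564, 118380]]·[m, c]ᵀ = [-28168, -203606]ᵀ.
Determinant 2484·118380 − 16564² = 19689824.
m = ((-28168)·118380 − 16564·(-203606))/19689824 = 4750243/2461228; c = (2484·(-203606) − 16564·(-28168))/19689824 = -4897819/2461228.

m = 1.93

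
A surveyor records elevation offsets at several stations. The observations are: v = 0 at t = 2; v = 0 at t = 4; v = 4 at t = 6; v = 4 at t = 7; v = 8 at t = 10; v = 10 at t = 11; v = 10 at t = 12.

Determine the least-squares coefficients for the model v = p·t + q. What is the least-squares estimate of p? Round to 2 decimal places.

p = 1.13

From the data, Σt·t = 470, Σt = 52, Σ1 = 7.
For Mᵀv: Σt·v = 362, Σv = 36.
So MᵀM·[p, q]ᵀ = Mᵀv: [[470, 52]; [52, 7]]·[p, q]ᵀ = [362, 36]ᵀ.
Eliminating q: 7·(row 1) − 52·(row 2) gives 586·p = 7·362 − 52·36 = 662, so p = 331/293.
Then q = (36 − 52·(331/293))/7 = -952/293.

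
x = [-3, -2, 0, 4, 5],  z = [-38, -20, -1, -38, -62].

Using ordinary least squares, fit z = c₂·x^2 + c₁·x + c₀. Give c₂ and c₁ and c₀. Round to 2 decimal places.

The normal system AᵀA·[c₂, c₁, c₀]ᵀ = Aᵀz is [[978, 154, 54]; [154, 54, 4]; [54, 4, 5]]·[c₂, c₁, c₀]ᵀ = [-2580, -308, -159]ᵀ.
Solving the 3×3 system (Gaussian elimination) gives c₂ = -29747/9724, c₁ = 30273/9724, c₀ = -6087/4862.

c₂ = -3.06, c₁ = 3.11, c₀ = -1.25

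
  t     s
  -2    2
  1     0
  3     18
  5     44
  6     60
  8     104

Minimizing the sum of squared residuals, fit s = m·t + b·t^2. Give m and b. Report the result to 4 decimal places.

m = 1.5372, b = 1.4299

Entries of AᵀA: Σt·t = 139, Σt·t^2 = 873, Σt^2·t^2 = 6115.
Right-hand side: Σt·s = 1462, Σt^2·s = 10086.
Normal equations: [[139, 873]; [873, 6115]]·[m, b]ᵀ = [1462, 10086]ᵀ.
det = 139·6115 − 873² = 87856.
m = (1462·6115 − 873·10086)/87856 = 1777/1156; b = (139·10086 − 873·1462)/87856 = 1653/1156.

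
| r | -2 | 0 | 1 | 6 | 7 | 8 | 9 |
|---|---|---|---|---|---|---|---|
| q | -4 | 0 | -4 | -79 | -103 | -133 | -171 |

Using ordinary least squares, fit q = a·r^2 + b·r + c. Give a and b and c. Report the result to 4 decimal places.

The normal system XᵀX·[a, b, c]ᵀ = Xᵀq is [[14371, 1793, 235]; [1793, 235, 29]; [235, 29, 7]]·[a, b, c]ᵀ = [-30274, -3794, -494]ᵀ.
Solving the 3×3 system (Gaussian elimination) gives a = -20485/10647, b = -15836/10647, c = 1943/10647.

a = -1.9240, b = -1.4874, c = 0.1825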